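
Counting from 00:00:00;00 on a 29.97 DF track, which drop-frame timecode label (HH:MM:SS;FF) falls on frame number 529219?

Ten DF minutes hold 17982 frames, so frame 529219 lies in block 29 (frames 521478–539459) with 7741 frames into that block.
The block's first minute is 1800 frames and the rest 1798 each; 7741 frames reaches minute 4, so 29 × 18 + 4 × 2 = 530 labels have been skipped so far.
Adding those back, label number 529219 + 530 = 529749 at 30 labels/s is 17658 s + 9 f = 4 h 54 min 18 s frame 9, i.e. 04:54:18;09.

04:54:18;09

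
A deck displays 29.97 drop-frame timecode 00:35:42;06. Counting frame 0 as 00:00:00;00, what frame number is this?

As if non-drop at 30 labels/s: (0 × 3600 + 35 × 60 + 42) × 30 + 6 = 64266.
Minute boundaries passed: 35; those not divisible by 10: 35 − 3 = 32; dropped labels = 2 × 32 = 64.
Actual frame index = 64266 − 64 = 64202.

64202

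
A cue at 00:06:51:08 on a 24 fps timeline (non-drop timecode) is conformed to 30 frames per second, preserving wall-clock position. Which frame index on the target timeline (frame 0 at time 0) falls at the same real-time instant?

Source frame index: (0×3600 + 6×60 + 51) × 24 + 8 = 9872.
Real time: 9872 / (24) = 1234/3 s.
Target frame: (1234/3) × (30) = 12340.

frame 12340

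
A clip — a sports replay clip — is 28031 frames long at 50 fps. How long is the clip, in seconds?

560.62 seconds

Running time = 28031 / (50) = 560.62 s.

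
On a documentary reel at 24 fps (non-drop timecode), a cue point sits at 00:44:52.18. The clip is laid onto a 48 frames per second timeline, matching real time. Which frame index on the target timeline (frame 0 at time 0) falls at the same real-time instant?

frame 129252

Source frame index: (0×3600 + 44×60 + 52) × 24 + 18 = 64626.
Real time: 64626 / (24) = 10771/4 s.
Target frame: (10771/4) × (48) = 129252.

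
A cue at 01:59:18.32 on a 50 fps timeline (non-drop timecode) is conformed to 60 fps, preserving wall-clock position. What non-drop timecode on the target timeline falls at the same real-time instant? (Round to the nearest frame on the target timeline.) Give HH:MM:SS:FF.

Source frame index: (1×3600 + 59×60 + 18) × 50 + 32 = 357932.
Real time: 357932 / (50) = 178966/25 s.
Target frame: (178966/25) × (60) = 2147592/5 ≈ 429518.400 → 429518.
At 60 labels/s: frame 429518 → 01:59:18:38.

01:59:18:38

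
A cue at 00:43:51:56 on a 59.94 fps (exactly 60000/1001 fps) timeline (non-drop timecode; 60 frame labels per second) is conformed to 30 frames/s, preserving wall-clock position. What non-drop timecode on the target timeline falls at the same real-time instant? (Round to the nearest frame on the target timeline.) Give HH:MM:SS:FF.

00:43:54:17

Source frame index: (0×3600 + 43×60 + 51) × 60 + 56 = 157916.
Real time: 157916 / (60000/1001) = 39518479/15000 s.
Target frame: (39518479/15000) × (30) = 39518479/500 ≈ 79036.958 → 79037.
At 30 labels/s: frame 79037 → 00:43:54:17.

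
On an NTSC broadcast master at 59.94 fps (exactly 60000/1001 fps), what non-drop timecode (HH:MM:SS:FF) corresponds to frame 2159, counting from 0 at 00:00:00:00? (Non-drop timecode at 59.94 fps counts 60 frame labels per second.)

2159 ÷ 60 = 35 full seconds, remainder 59 frames.
35 s = 0 h 0 min 35 s.
Timecode: 00:00:35:59.

00:00:35:59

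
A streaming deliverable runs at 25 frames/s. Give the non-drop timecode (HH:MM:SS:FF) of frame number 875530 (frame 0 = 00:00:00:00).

875530 ÷ 25 = 35021 full seconds, remainder 5 frames.
35021 s = 9 h 43 min 41 s.
Timecode: 09:43:41:05.

09:43:41:05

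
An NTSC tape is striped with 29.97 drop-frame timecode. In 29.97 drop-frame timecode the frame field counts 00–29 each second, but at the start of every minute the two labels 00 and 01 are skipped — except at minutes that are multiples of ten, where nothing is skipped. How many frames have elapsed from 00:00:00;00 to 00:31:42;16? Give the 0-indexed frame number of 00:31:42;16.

57020

As if non-drop at 30 labels/s: (0 × 3600 + 31 × 60 + 42) × 30 + 16 = 57076.
Minute boundaries passed: 31; those not divisible by 10: 31 − 3 = 28; dropped labels = 2 × 28 = 56.
Actual frame index = 57076 − 56 = 57020.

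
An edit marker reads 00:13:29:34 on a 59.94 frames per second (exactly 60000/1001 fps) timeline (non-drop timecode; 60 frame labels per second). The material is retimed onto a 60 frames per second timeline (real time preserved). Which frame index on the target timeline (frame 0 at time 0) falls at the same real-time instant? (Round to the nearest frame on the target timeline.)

Source frame index: (0×3600 + 13×60 + 29) × 60 + 34 = 48574.
Real time: 48574 / (60000/1001) = 24311287/30000 s.
Target frame: (24311287/30000) × (60) = 24311287/500 ≈ 48622.574 → 48623.

frame 48623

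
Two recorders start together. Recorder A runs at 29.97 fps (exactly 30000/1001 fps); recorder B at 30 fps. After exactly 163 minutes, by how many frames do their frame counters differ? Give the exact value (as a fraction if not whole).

293400/1001 frames

163 min = 9780 s.
A emits 30000/1001 × 9780 = 293400000/1001 frames; B emits 30 × 9780 = 293400.
Difference = 293400/1001 frames (≈ 293.1069); B is ahead of A.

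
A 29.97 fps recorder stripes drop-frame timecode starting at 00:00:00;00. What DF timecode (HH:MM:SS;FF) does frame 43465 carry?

00:24:10;09

Each 10-minute DF block holds 10 × 60 × 30 − 9 × 2 = 17982 frames. 43465 ÷ 17982 → 2 full blocks, remainder 7501.
Within the partial block the first minute is 1800 frames and each further minute 1798, so 4 further minute boundaries passed. Total skipped labels = 18 × 2 + 2 × 4 = 44.
Non-drop label index = 43465 + 44 = 43509; at 30 labels/s that is 00:24:10:09, i.e. DF 00:24:10;09.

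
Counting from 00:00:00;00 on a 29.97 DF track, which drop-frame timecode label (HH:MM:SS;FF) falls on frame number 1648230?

Each 10-minute DF block holds 10 × 60 × 30 − 9 × 2 = 17982 frames. 1648230 ÷ 17982 → 91 full blocks, remainder 11868.
Within the partial block the first minute is 1800 frames and each further minute 1798, so 6 further minute boundaries passed. Total skipped labels = 18 × 91 + 2 × 6 = 1650.
Non-drop label index = 1648230 + 1650 = 1649880; at 30 labels/s that is 15:16:36:00, i.e. DF 15:16:36;00.

15:16:36;00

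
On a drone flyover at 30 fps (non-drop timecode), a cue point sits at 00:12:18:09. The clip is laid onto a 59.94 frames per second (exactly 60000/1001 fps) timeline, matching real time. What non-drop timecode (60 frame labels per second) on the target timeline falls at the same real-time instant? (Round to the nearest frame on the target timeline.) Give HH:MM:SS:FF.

Source frame index: (0×3600 + 12×60 + 18) × 30 + 9 = 22149.
Real time: 22149 / (30) = 7383/10 s.
Target frame: (7383/10) × (60000/1001) = 44298000/1001 ≈ 44253.746 → 44254.
At 60 labels/s: frame 44254 → 00:12:17:34.

00:12:17:34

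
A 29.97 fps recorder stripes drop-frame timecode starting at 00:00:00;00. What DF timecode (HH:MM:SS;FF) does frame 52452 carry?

00:29:10;06

Ten DF minutes hold 17982 frames, so frame 52452 lies in block 2 (frames 35964–53945) with 16488 frames into that block.
The block's first minute is 1800 frames and the rest 1798 each; 16488 frames reaches minute 9, so 2 × 18 + 9 × 2 = 54 labels have been skipped so far.
Adding those back, label number 52452 + 54 = 52506 at 30 labels/s is 1750 s + 6 f = 0 h 29 min 10 s frame 6, i.e. 00:29:10;06.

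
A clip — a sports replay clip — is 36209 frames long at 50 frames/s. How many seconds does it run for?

724.18 seconds

Running time = 36209 / (50) = 724.18 s.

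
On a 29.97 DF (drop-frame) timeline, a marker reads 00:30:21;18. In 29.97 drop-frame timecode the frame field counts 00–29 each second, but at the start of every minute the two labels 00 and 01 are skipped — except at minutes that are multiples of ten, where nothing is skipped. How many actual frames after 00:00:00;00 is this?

54594

Complete 10-minute blocks: 3, each 17982 frames → 53946.
Remaining 0 whole minutes in the current block: 0 frames.
Within the current minute: 21 × 30 + 18 = 648. Total = 53946 + 0 + 648 = 54594.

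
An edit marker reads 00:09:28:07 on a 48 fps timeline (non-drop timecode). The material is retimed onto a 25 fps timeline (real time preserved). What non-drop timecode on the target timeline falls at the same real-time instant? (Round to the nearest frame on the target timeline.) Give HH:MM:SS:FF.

Source frame index: (0×3600 + 9×60 + 28) × 48 + 7 = 27271.
Real time: 27271 / (48) = 27271/48 s.
Target frame: (27271/48) × (25) = 681775/48 ≈ 14203.646 → 14204.
At 25 labels/s: frame 14204 → 00:09:28:04.

00:09:28:04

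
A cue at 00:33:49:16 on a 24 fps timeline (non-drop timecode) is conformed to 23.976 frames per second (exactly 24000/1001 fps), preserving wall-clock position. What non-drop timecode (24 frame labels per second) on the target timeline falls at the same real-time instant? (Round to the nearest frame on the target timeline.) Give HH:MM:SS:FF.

00:33:47:15

Source frame index: (0×3600 + 33×60 + 49) × 24 + 16 = 48712.
Real time: 48712 / (24) = 6089/3 s.
Target frame: (6089/3) × (24000/1001) = 48712000/1001 ≈ 48663.337 → 48663.
At 24 labels/s: frame 48663 → 00:33:47:15.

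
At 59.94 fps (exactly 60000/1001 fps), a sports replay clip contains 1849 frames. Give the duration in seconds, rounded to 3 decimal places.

30.847 seconds

Running time = 1849 × 1001/60000 = 1850849/60000 s ≈ 30.847 s.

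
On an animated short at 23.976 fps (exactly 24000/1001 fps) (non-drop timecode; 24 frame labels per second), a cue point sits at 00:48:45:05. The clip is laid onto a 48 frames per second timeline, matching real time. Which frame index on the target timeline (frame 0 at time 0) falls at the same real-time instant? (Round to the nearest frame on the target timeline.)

frame 140550

Source frame index: (0×3600 + 48×60 + 45) × 24 + 5 = 70205.
Real time: 70205 / (24000/1001) = 14055041/4800 s.
Target frame: (14055041/4800) × (48) = 14055041/100 ≈ 140550.410 → 140550.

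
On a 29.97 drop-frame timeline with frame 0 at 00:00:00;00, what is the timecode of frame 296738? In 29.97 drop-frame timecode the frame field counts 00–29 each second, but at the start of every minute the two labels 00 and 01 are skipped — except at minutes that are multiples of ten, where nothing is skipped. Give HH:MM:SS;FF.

02:45:01;06

Each 10-minute DF block holds 10 × 60 × 30 − 9 × 2 = 17982 frames. 296738 ÷ 17982 → 16 full blocks, remainder 9026.
Within the partial block the first minute is 1800 frames and each further minute 1798, so 5 further minute boundaries passed. Total skipped labels = 18 × 16 + 2 × 5 = 298.
Non-drop label index = 296738 + 298 = 297036; at 30 labels/s that is 02:45:01:06, i.e. DF 02:45:01;06.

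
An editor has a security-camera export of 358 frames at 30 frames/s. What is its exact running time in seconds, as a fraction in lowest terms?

Running time = 358 ÷ (30) = 358 × 1/30 = 179/15 s.

179/15 seconds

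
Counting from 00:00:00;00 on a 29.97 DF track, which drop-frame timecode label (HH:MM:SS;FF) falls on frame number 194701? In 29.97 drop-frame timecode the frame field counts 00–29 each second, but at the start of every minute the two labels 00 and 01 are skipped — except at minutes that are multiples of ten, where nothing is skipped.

01:48:16;17

Ten DF minutes hold 17982 frames, so frame 194701 lies in block 10 (frames 179820–197801) with 14881 frames into that block.
The block's first minute is 1800 frames and the rest 1798 each; 14881 frames reaches minute 8, so 10 × 18 + 8 × 2 = 196 labels have been skipped so far.
Adding those back, label number 194701 + 196 = 194897 at 30 labels/s is 6496 s + 17 f = 1 h 48 min 16 s frame 17, i.e. 01:48:16;17.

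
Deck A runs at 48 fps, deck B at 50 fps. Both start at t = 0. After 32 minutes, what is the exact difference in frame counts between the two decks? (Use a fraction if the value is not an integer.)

32 min = 1920 s.
A emits 48 × 1920 = 92160 frames; B emits 50 × 1920 = 96000.
Difference = 3840 frames; B is ahead of A.

3840 frames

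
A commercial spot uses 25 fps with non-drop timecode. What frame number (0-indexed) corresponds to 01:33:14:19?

Total seconds to the label: (1 × 3600 + 33 × 60 + 14) = 5594.
Frame index = 5594 × 25 + 19 = 139869.

139869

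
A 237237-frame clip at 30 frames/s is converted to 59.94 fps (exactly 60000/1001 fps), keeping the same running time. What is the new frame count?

474000 frames

Target frames = source frames × (target rate / source rate) = 237237 × (60000/1001)/(30) = 237237 × 2000/1001 = 474000.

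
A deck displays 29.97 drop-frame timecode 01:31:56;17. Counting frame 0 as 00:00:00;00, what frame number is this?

Complete 10-minute blocks: 9, each 17982 frames → 161838.
Remaining 1 whole minute in the current block: 1800 + 0 × 1798 = 1800 frames.
Within the current minute: 56 × 30 + 17 − 2 = 1695 (labels ;00/;01 skipped at this minute). Total = 161838 + 1800 + 1695 = 165333.

165333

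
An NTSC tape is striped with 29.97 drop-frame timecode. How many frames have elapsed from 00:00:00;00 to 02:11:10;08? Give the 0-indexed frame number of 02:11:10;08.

235872

Complete 10-minute blocks: 13, each 17982 frames → 233766.
Remaining 1 whole minute in the current block: 1800 + 0 × 1798 = 1800 frames.
Within the current minute: 10 × 30 + 8 − 2 = 306 (labels ;00/;01 skipped at this minute). Total = 233766 + 1800 + 306 = 235872.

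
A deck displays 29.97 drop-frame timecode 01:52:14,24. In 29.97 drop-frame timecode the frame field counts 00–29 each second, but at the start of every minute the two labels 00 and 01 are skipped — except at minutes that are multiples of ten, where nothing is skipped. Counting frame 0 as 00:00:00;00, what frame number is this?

201842

As if non-drop at 30 labels/s: (1 × 3600 + 52 × 60 + 14) × 30 + 24 = 202044.
Minute boundaries passed: 112; those not divisible by 10: 112 − 11 = 101; dropped labels = 2 × 101 = 202.
Actual frame index = 202044 − 202 = 201842.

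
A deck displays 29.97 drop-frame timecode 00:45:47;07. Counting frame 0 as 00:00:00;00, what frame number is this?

82335

As if non-drop at 30 labels/s: (0 × 3600 + 45 × 60 + 47) × 30 + 7 = 82417.
Minute boundaries passed: 45; those not divisible by 10: 45 − 4 = 41; dropped labels = 2 × 41 = 82.
Actual frame index = 82417 − 82 = 82335.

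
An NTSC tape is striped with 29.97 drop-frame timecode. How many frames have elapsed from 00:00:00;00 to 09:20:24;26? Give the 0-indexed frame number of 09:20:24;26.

1007738

As if non-drop at 30 labels/s: (9 × 3600 + 20 × 60 + 24) × 30 + 26 = 1008746.
Minute boundaries passed: 560; those not divisible by 10: 560 − 56 = 504; dropped labels = 2 × 504 = 1008.
Actual frame index = 1008746 − 1008 = 1007738.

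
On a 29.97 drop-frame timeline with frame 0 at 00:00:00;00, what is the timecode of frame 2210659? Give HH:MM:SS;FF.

Ten DF minutes hold 17982 frames, so frame 2210659 lies in block 122 (frames 2193804–2211785) with 16855 frames into that block.
The block's first minute is 1800 frames and the rest 1798 each; 16855 frames reaches minute 9, so 122 × 18 + 9 × 2 = 2214 labels have been skipped so far.
Adding those back, label number 2210659 + 2214 = 2212873 at 30 labels/s is 73762 s + 13 f = 20 h 29 min 22 s frame 13, i.e. 20:29:22;13.

20:29:22;13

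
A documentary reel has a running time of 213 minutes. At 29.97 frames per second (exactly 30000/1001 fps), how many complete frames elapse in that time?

213 min = 12780 s.
Frames = 12780 × 30000/1001 = 383400000/1001 ≈ 383016.9830.
Complete frames: 383016.

383016 frames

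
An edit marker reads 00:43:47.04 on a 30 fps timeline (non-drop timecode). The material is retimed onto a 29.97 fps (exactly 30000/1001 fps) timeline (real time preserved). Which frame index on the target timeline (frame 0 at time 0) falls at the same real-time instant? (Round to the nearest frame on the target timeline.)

frame 78735

Source frame index: (0×3600 + 43×60 + 47) × 30 + 4 = 78814.
Real time: 78814 / (30) = 39407/15 s.
Target frame: (39407/15) × (30000/1001) = 78814000/1001 ≈ 78735.265 → 78735.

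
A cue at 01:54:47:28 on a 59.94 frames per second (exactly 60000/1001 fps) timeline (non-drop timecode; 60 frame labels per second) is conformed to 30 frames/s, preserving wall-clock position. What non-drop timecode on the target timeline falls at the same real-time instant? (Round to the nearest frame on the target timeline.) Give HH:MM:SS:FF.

Source frame index: (1×3600 + 54×60 + 47) × 60 + 28 = 413248.
Real time: 413248 / (60000/1001) = 12926914/1875 s.
Target frame: (12926914/1875) × (30) = 25853828/125 ≈ 206830.624 → 206831.
At 30 labels/s: frame 206831 → 01:54:54:11.

01:54:54:11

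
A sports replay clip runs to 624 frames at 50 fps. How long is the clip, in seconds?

12.48 seconds

Running time = 624 / (50) = 12.48 s.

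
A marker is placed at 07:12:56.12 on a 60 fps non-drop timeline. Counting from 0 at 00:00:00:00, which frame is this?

frame 1558572

Total seconds to the label: (7 × 3600 + 12 × 60 + 56) = 25976.
Frame index = 25976 × 60 + 12 = 1558572.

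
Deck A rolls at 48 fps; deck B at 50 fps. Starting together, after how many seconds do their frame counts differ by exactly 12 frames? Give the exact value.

6 seconds

The gap grows by |50 − 48| = 2 frames per second.
Time for a 12-frame gap: 12 ÷ (2) = 6 s.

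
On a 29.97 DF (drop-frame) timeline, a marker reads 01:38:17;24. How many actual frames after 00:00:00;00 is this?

As if non-drop at 30 labels/s: (1 × 3600 + 38 × 60 + 17) × 30 + 24 = 176934.
Minute boundaries passed: 98; those not divisible by 10: 98 − 9 = 89; dropped labels = 2 × 89 = 178.
Actual frame index = 176934 − 178 = 176756.

176756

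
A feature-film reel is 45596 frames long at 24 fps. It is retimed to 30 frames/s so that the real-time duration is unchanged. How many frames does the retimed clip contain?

Target frames = source frames × (target rate / source rate) = 45596 × (30)/(24) = 45596 × 5/4 = 56995.

56995 frames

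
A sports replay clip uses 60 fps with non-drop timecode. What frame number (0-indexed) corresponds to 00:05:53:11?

Total seconds to the label: (0 × 3600 + 5 × 60 + 53) = 353.
Frame index = 353 × 60 + 11 = 21191.

21191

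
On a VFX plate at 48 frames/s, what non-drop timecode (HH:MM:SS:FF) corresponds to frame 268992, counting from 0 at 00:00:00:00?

01:33:24:00

268992 ÷ 48 = 5604 full seconds, remainder 0 frames.
5604 s = 1 h 33 min 24 s.
Timecode: 01:33:24:00.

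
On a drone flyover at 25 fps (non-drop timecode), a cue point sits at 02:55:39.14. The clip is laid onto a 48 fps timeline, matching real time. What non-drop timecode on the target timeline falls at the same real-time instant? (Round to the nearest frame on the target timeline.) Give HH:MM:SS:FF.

Source frame index: (2×3600 + 55×60 + 39) × 25 + 14 = 263489.
Real time: 263489 / (25) = 263489/25 s.
Target frame: (263489/25) × (48) = 12647472/25 ≈ 505898.880 → 505899.
At 48 labels/s: frame 505899 → 02:55:39:27.

02:55:39:27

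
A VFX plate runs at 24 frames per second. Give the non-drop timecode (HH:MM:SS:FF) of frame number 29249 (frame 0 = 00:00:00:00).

00:20:18:17

29249 ÷ 24 = 1218 full seconds, remainder 17 frames.
1218 s = 0 h 20 min 18 s.
Timecode: 00:20:18:17.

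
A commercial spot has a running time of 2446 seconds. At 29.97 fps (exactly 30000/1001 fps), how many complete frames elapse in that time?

Frames = 2446 × 30000/1001 = 73380000/1001 ≈ 73306.6933.
Complete frames: 73306.

73306 frames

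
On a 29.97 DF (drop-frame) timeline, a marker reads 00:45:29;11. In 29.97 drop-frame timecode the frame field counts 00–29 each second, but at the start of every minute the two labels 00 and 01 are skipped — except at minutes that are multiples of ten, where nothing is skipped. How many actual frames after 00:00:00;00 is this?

As if non-drop at 30 labels/s: (0 × 3600 + 45 × 60 + 29) × 30 + 11 = 81881.
Minute boundaries passed: 45; those not divisible by 10: 45 − 4 = 41; dropped labels = 2 × 41 = 82.
Actual frame index = 81881 − 82 = 81799.

81799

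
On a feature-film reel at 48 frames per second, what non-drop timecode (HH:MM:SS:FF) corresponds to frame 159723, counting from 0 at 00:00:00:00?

00:55:27:27

159723 ÷ 48 = 3327 full seconds, remainder 27 frames.
3327 s = 0 h 55 min 27 s.
Timecode: 00:55:27:27.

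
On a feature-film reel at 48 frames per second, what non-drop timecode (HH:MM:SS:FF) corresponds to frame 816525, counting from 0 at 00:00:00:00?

04:43:30:45

816525 ÷ 48 = 17010 full seconds, remainder 45 frames.
17010 s = 4 h 43 min 30 s.
Timecode: 04:43:30:45.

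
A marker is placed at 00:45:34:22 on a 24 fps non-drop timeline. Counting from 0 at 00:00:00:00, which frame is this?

65638

Total seconds to the label: (0 × 3600 + 45 × 60 + 34) = 2734.
Frame index = 2734 × 24 + 22 = 65638.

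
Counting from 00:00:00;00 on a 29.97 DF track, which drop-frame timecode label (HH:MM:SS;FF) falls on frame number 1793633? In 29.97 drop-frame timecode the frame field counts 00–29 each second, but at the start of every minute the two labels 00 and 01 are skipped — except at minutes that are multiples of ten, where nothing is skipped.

Each 10-minute DF block holds 10 × 60 × 30 − 9 × 2 = 17982 frames. 1793633 ÷ 17982 → 99 full blocks, remainder 13415.
Within the partial block the first minute is 1800 frames and each further minute 1798, so 7 further minute boundaries passed. Total skipped labels = 18 × 99 + 2 × 7 = 1796.
Non-drop label index = 1793633 + 1796 = 1795429; at 30 labels/s that is 16:37:27:19, i.e. DF 16:37:27;19.

16:37:27;19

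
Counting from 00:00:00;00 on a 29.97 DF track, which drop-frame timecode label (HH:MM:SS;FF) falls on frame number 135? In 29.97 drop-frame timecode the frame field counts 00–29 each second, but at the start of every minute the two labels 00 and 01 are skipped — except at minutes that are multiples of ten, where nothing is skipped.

Each 10-minute DF block holds 10 × 60 × 30 − 9 × 2 = 17982 frames. 135 ÷ 17982 → 0 full blocks, remainder 135.
Within the partial block the first minute is 1800 frames and each further minute 1798, so 0 further minute boundaries passed. Total skipped labels = 18 × 0 + 2 × 0 = 0.
Non-drop label index = 135 + 0 = 135; at 30 labels/s that is 00:00:04:15, i.e. DF 00:00:04;15.

00:00:04;15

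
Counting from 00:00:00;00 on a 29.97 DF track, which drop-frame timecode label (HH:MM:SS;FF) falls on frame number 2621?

00:01:27;13

Ten DF minutes hold 17982 frames, so frame 2621 lies in block 0 (frames 0–17981) with 2621 frames into that block.
The block's first minute is 1800 frames and the rest 1798 each; 2621 frames reaches minute 1, so 0 × 18 + 1 × 2 = 2 labels have been skipped so far.
Adding those back, label number 2621 + 2 = 2623 at 30 labels/s is 87 s + 13 f = 0 h 1 min 27 s frame 13, i.e. 00:01:27;13.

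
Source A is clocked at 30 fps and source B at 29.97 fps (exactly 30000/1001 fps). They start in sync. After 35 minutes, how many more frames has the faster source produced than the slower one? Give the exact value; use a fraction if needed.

35 min = 2100 s.
A emits 30 × 2100 = 63000 frames; B emits 30000/1001 × 2100 = 9000000/143.
Difference = 9000/143 frames (≈ 62.9371); B is behind A.

9000/143 frames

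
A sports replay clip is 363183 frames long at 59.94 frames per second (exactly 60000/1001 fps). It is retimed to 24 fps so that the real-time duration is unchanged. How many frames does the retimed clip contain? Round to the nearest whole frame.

Frames at target rate = 363183 × (24) / (60000/1001) = 363546183/2500 ≈ 145418.473.
Nearest whole frame: 145418.

145418 frames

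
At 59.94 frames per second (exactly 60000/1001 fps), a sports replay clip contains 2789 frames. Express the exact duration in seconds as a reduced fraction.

Running time = 2789 ÷ (60000/1001) = 2789 × 1001/60000 = 2791789/60000 s.

2791789/60000 seconds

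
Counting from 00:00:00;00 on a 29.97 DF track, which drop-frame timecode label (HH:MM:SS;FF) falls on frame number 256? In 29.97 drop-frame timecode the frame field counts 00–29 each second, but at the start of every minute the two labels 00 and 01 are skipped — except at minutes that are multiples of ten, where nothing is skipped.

Ten DF minutes hold 17982 frames, so frame 256 lies in block 0 (frames 0–17981) with 256 frames into that block.
The block's first minute is 1800 frames and the rest 1798 each; 256 frames reaches minute 0, so 0 × 18 + 0 × 2 = 0 labels have been skipped so far.
Adding those back, label number 256 + 0 = 256 at 30 labels/s is 8 s + 16 f = 0 h 0 min 8 s frame 16, i.e. 00:00:08;16.

00:00:08;16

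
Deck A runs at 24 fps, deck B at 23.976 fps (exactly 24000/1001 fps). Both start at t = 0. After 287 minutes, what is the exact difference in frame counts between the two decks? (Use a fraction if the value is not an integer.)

287 min = 17220 s.
A emits 24 × 17220 = 413280 frames; B emits 24000/1001 × 17220 = 59040000/143.
Difference = 59040/143 frames (≈ 412.8671); B is behind A.

59040/143 frames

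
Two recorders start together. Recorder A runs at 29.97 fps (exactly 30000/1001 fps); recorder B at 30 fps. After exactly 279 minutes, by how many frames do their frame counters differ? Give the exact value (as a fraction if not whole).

279 min = 16740 s.
A emits 30000/1001 × 16740 = 502200000/1001 frames; B emits 30 × 16740 = 502200.
Difference = 502200/1001 frames (≈ 501.6983); B is ahead of A.

502200/1001 frames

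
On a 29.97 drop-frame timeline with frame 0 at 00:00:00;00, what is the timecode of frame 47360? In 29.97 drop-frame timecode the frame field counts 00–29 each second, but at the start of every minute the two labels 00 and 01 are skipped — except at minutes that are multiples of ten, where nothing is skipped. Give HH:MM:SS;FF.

00:26:20;08

Ten DF minutes hold 17982 frames, so frame 47360 lies in block 2 (frames 35964–53945) with 11396 frames into that block.
The block's first minute is 1800 frames and the rest 1798 each; 11396 frames reaches minute 6, so 2 × 18 + 6 × 2 = 48 labels have been skipped so far.
Adding those back, label number 47360 + 48 = 47408 at 30 labels/s is 1580 s + 8 f = 0 h 26 min 20 s frame 8, i.e. 00:26:20;08.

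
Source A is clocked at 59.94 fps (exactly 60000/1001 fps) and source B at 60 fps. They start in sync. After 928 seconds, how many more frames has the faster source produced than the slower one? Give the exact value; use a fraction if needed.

55680/1001 frames

A emits 60000/1001 × 928 = 55680000/1001 frames; B emits 60 × 928 = 55680.
Difference = 55680/1001 frames (≈ 55.6244); B is ahead of A.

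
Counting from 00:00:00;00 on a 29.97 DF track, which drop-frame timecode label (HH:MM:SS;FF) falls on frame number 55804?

Ten DF minutes hold 17982 frames, so frame 55804 lies in block 3 (frames 53946–71927) with 1858 frames into that block.
The block's first minute is 1800 frames and the rest 1798 each; 1858 frames reaches minute 1, so 3 × 18 + 1 × 2 = 56 labels have been skipped so far.
Adding those back, label number 55804 + 56 = 55860 at 30 labels/s is 1862 s + 0 f = 0 h 31 min 2 s frame 0, i.e. 00:31:02;00.

00:31:02;00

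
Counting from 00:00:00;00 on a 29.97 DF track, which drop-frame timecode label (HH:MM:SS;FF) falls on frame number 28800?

Ten DF minutes hold 17982 frames, so frame 28800 lies in block 1 (frames 17982–35963) with 10818 frames into that block.
The block's first minute is 1800 frames and the rest 1798 each; 10818 frames reaches minute 6, so 1 × 18 + 6 × 2 = 30 labels have been skipped so far.
Adding those back, label number 28800 + 30 = 28830 at 30 labels/s is 961 s + 0 f = 0 h 16 min 1 s frame 0, i.e. 00:16:01;00.

00:16:01;00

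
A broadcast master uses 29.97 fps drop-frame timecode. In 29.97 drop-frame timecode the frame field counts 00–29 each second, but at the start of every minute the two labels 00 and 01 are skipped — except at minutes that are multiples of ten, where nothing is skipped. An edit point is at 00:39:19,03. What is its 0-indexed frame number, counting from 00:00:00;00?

70701

Complete 10-minute blocks: 3, each 17982 frames → 53946.
Remaining 9 whole minutes in the current block: 1800 + 8 × 1798 = 16184 frames.
Within the current minute: 19 × 30 + 3 − 2 = 571 (labels ;00/;01 skipped at this minute). Total = 53946 + 16184 + 571 = 70701.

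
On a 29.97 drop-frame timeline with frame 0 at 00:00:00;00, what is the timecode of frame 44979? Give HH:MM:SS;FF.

Each 10-minute DF block holds 10 × 60 × 30 − 9 × 2 = 17982 frames. 44979 ÷ 17982 → 2 full blocks, remainder 9015.
Within the partial block the first minute is 1800 frames and each further minute 1798, so 5 further minute boundaries passed. Total skipped labels = 18 × 2 + 2 × 5 = 46.
Non-drop label index = 44979 + 46 = 45025; at 30 labels/s that is 00:25:00:25, i.e. DF 00:25:00;25.

00:25:00;25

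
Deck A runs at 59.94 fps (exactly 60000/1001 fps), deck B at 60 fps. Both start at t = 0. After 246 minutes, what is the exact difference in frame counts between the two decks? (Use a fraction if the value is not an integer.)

246 min = 14760 s.
A emits 60000/1001 × 14760 = 885600000/1001 frames; B emits 60 × 14760 = 885600.
Difference = 885600/1001 frames (≈ 884.7153); B is ahead of A.

885600/1001 frames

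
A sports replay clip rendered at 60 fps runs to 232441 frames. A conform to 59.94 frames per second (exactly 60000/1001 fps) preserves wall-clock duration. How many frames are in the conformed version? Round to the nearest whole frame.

Frames at target rate = 232441 × (60000/1001) / (60) = 21131000/91 ≈ 232208.791.
Nearest whole frame: 232209.

232209 frames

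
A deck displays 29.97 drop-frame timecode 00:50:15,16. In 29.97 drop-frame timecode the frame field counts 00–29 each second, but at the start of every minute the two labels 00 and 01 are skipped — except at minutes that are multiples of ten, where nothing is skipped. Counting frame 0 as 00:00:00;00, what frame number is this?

Complete 10-minute blocks: 5, each 17982 frames → 89910.
Remaining 0 whole minutes in the current block: 0 frames.
Within the current minute: 15 × 30 + 16 = 466. Total = 89910 + 0 + 466 = 90376.

90376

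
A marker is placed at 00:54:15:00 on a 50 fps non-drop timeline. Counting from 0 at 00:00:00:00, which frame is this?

Total seconds to the label: (0 × 3600 + 54 × 60 + 15) = 3255.
Frame index = 3255 × 50 + 0 = 162750.

frame 162750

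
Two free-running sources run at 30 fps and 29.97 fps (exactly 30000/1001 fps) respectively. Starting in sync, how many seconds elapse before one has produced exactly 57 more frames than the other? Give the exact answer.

1901.9 seconds

The gap grows by |30000/1001 − 30| = 30/1001 frames per second.
Time for a 57-frame gap: 57 ÷ (30/1001) = 1901.9 s.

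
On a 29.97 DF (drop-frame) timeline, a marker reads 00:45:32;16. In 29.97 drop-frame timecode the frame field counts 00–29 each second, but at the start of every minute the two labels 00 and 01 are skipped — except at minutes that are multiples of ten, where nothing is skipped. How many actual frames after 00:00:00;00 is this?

81894

As if non-drop at 30 labels/s: (0 × 3600 + 45 × 60 + 32) × 30 + 16 = 81976.
Minute boundaries passed: 45; those not divisible by 10: 45 − 4 = 41; dropped labels = 2 × 41 = 82.
Actual frame index = 81976 − 82 = 81894.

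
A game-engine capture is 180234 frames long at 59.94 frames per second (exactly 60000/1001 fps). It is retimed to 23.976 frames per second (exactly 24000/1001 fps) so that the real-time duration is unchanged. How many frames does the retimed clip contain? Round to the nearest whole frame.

72094 frames

Frames at target rate = 180234 × (24000/1001) / (60000/1001) = 360468/5 ≈ 72093.600.
Nearest whole frame: 72094.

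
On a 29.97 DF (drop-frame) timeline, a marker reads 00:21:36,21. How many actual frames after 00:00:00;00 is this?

38863

As if non-drop at 30 labels/s: (0 × 3600 + 21 × 60 + 36) × 30 + 21 = 38901.
Minute boundaries passed: 21; those not divisible by 10: 21 − 2 = 19; dropped labels = 2 × 19 = 38.
Actual frame index = 38901 − 38 = 38863.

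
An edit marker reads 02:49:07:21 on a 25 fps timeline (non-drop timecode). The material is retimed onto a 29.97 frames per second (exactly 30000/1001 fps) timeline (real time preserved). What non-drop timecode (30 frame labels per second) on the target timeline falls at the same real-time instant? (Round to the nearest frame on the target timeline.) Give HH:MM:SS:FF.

02:48:57:21

Source frame index: (2×3600 + 49×60 + 7) × 25 + 21 = 253696.
Real time: 253696 / (25) = 253696/25 s.
Target frame: (253696/25) × (30000/1001) = 304435200/1001 ≈ 304131.069 → 304131.
At 30 labels/s: frame 304131 → 02:48:57:21.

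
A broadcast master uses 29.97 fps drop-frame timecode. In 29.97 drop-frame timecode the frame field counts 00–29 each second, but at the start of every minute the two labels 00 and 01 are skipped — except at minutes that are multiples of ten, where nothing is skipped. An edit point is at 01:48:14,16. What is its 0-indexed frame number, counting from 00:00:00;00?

Complete 10-minute blocks: 10, each 17982 frames → 179820.
Remaining 8 whole minutes in the current block: 1800 + 7 × 1798 = 14386 frames.
Within the current minute: 14 × 30 + 16 − 2 = 434 (labels ;00/;01 skipped at this minute). Total = 179820 + 14386 + 434 = 194640.

194640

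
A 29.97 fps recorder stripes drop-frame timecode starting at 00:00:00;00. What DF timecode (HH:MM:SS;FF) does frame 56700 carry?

00:31:31;26

Each 10-minute DF block holds 10 × 60 × 30 − 9 × 2 = 17982 frames. 56700 ÷ 17982 → 3 full blocks, remainder 2754.
Within the partial block the first minute is 1800 frames and each further minute 1798, so 1 further minute boundary passed. Total skipped labels = 18 × 3 + 2 × 1 = 56.
Non-drop label index = 56700 + 56 = 56756; at 30 labels/s that is 00:31:31:26, i.e. DF 00:31:31;26.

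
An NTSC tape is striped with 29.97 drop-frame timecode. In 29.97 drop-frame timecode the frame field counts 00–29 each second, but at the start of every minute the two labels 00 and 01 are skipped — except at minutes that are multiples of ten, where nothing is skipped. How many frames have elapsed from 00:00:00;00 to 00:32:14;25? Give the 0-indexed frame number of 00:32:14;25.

As if non-drop at 30 labels/s: (0 × 3600 + 32 × 60 + 14) × 30 + 25 = 58045.
Minute boundaries passed: 32; those not divisible by 10: 32 − 3 = 29; dropped labels = 2 × 29 = 58.
Actual frame index = 58045 − 58 = 57987.

57987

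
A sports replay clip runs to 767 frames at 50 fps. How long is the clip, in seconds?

15.34 seconds

Running time = 767 / (50) = 15.34 s.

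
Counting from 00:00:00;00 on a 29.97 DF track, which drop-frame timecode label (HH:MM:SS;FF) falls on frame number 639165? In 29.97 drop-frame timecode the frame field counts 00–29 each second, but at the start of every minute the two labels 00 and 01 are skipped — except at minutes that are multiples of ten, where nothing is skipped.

Each 10-minute DF block holds 10 × 60 × 30 − 9 × 2 = 17982 frames. 639165 ÷ 17982 → 35 full blocks, remainder 9795.
Within the partial block the first minute is 1800 frames and each further minute 1798, so 5 further minute boundaries passed. Total skipped labels = 18 × 35 + 2 × 5 = 640.
Non-drop label index = 639165 + 640 = 639805; at 30 labels/s that is 05:55:26:25, i.e. DF 05:55:26;25.

05:55:26;25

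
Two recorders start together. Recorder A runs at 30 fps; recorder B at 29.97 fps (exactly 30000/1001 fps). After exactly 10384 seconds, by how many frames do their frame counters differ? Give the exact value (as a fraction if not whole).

A emits 30 × 10384 = 311520 frames; B emits 30000/1001 × 10384 = 28320000/91.
Difference = 28320/91 frames (≈ 311.2088); B is behind A.

28320/91 frames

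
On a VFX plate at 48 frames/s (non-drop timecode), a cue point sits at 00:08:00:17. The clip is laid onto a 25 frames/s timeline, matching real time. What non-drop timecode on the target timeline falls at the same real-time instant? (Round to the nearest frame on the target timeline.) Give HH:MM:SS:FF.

00:08:00:09

Source frame index: (0×3600 + 8×60 + 0) × 48 + 17 = 23057.
Real time: 23057 / (48) = 23057/48 s.
Target frame: (23057/48) × (25) = 576425/48 ≈ 12008.854 → 12009.
At 25 labels/s: frame 12009 → 00:08:00:09.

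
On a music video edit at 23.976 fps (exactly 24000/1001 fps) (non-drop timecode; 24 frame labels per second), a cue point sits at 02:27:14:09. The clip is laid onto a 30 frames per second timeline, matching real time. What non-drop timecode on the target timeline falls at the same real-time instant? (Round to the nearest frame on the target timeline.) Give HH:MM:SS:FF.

Source frame index: (2×3600 + 27×60 + 14) × 24 + 9 = 212025.
Real time: 212025 / (24000/1001) = 2829827/320 s.
Target frame: (2829827/320) × (30) = 8489481/32 ≈ 265296.281 → 265296.
At 30 labels/s: frame 265296 → 02:27:23:06.

02:27:23:06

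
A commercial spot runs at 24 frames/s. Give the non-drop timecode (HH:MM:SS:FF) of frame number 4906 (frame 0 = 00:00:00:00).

4906 ÷ 24 = 204 full seconds, remainder 10 frames.
204 s = 0 h 3 min 24 s.
Timecode: 00:03:24:10.

00:03:24:10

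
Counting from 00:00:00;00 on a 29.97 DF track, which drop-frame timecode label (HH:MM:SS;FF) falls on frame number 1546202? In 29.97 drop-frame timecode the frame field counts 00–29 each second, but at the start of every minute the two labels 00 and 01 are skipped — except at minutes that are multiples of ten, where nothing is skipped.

Ten DF minutes hold 17982 frames, so frame 1546202 lies in block 85 (frames 1528470–1546451) with 17732 frames into that block.
The block's first minute is 1800 frames and the rest 1798 each; 17732 frames reaches minute 9, so 85 × 18 + 9 × 2 = 1548 labels have been skipped so far.
Adding those back, label number 1546202 + 1548 = 1547750 at 30 labels/s is 51591 s + 20 f = 14 h 19 min 51 s frame 20, i.e. 14:19:51;20.

14:19:51;20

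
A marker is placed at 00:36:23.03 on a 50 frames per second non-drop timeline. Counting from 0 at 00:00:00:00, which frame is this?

frame 109153

Total seconds to the label: (0 × 3600 + 36 × 60 + 23) = 2183.
Frame index = 2183 × 50 + 3 = 109153.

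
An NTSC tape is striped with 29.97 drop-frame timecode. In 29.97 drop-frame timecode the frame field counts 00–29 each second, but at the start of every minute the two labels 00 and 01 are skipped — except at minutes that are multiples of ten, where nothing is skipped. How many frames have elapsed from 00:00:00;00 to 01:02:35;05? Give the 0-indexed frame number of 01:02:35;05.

As if non-drop at 30 labels/s: (1 × 3600 + 2 × 60 + 35) × 30 + 5 = 112655.
Minute boundaries passed: 62; those not divisible by 10: 62 − 6 = 56; dropped labels = 2 × 56 = 112.
Actual frame index = 112655 − 112 = 112543.

112543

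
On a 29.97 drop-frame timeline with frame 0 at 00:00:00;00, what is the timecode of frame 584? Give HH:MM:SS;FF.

00:00:19;14

Ten DF minutes hold 17982 frames, so frame 584 lies in block 0 (frames 0–17981) with 584 frames into that block.
The block's first minute is 1800 frames and the rest 1798 each; 584 frames reaches minute 0, so 0 × 18 + 0 × 2 = 0 labels have been skipped so far.
Adding those back, label number 584 + 0 = 584 at 30 labels/s is 19 s + 14 f = 0 h 0 min 19 s frame 14, i.e. 00:00:19;14.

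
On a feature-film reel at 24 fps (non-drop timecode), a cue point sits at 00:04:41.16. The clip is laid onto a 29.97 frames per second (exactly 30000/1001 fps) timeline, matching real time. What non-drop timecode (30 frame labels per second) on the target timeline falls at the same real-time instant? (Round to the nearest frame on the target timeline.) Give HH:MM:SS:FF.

Source frame index: (0×3600 + 4×60 + 41) × 24 + 16 = 6760.
Real time: 6760 / (24) = 845/3 s.
Target frame: (845/3) × (30000/1001) = 650000/77 ≈ 8441.558 → 8442.
At 30 labels/s: frame 8442 → 00:04:41:12.

00:04:41:12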